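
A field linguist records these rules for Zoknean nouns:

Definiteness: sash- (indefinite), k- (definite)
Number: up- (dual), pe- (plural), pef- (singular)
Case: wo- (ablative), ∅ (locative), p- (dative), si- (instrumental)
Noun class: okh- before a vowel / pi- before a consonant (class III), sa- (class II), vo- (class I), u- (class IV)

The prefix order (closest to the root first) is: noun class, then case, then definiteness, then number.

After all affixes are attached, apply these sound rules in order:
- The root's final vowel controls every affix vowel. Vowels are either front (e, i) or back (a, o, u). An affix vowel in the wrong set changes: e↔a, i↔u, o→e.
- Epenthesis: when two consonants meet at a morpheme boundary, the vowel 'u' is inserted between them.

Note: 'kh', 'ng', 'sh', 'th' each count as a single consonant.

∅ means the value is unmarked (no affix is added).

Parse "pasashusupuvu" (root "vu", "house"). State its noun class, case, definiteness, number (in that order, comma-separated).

class III, instrumental, indefinite, plural

Segment: pe-sash-si-pi-vu.
noun class: okh/pi- → class III.
case: si- → instrumental.
definiteness: sash- → indefinite.
number: pe- → plural.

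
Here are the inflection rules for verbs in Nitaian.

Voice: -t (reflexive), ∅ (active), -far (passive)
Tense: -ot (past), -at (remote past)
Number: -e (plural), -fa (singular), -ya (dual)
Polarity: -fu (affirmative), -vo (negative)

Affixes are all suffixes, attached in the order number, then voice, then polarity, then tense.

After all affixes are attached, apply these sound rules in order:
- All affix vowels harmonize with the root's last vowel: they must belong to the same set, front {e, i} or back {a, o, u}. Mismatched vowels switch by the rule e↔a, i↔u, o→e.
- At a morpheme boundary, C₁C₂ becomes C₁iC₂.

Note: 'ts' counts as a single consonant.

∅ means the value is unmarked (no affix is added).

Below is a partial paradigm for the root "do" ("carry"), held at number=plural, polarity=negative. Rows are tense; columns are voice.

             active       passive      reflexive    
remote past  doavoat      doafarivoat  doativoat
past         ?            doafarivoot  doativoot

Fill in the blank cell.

doavoot

Attach number plural -e → doe.
voice = active: zero marking, form stays doe.
Attach polarity negative -vo → doevo.
Attach tense past -ot → doevoot.
Apply vowel harmony: doevoot → doavoot.
Epenthesis: no change.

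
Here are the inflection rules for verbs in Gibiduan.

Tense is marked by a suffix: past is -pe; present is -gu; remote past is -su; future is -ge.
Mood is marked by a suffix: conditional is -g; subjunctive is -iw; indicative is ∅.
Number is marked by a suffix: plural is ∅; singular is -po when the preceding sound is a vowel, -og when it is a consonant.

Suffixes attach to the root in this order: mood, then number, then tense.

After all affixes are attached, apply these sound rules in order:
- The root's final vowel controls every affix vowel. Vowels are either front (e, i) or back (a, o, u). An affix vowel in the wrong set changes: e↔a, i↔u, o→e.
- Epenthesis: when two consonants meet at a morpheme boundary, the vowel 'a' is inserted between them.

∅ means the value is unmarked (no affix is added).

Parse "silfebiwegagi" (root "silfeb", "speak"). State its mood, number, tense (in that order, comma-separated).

subjunctive, singular, present

Segment: silfeb-iw-og-gu.
mood: -iw → subjunctive.
number: -po/og → singular.
tense: -gu → present.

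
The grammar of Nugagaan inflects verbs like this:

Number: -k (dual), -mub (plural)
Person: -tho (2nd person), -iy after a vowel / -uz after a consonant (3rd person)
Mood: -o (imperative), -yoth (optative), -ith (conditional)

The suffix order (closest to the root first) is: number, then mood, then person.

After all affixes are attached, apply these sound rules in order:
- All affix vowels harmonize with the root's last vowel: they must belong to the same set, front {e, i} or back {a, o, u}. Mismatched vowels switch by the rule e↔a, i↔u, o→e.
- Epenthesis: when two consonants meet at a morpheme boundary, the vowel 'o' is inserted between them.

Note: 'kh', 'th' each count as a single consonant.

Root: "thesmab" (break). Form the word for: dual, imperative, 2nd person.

thesmabokotho

Attach number dual -k → thesmabk.
Attach mood imperative -o → thesmabko.
Attach person 2nd person -tho → thesmabkotho.
Vowel harmony: no change.
Apply epenthesis: thesmabkotho → thesmabokotho.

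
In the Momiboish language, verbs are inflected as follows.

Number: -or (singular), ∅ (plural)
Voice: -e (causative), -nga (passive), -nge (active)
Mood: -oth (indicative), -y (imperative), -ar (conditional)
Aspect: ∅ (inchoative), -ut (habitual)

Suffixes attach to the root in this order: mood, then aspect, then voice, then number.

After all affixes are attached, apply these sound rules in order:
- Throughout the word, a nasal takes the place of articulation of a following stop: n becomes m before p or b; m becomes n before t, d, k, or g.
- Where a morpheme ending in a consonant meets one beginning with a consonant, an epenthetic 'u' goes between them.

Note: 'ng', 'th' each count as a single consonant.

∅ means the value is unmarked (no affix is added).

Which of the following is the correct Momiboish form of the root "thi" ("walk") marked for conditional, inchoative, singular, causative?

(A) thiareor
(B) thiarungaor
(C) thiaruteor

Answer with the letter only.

Attach mood conditional -ar → thiar.
aspect = inchoative: zero marking, form stays thiar.
Attach voice causative -e → thiare.
Attach number singular -or → thiareor.
Nasal assimilation: no change.
Epenthesis: no change.
So the correct form is thiareor, option (A).
(C) thiaruteor is wrong: it uses habitual instead of inchoative for aspect.
(B) thiarungaor is wrong: it uses passive instead of causative for voice.

A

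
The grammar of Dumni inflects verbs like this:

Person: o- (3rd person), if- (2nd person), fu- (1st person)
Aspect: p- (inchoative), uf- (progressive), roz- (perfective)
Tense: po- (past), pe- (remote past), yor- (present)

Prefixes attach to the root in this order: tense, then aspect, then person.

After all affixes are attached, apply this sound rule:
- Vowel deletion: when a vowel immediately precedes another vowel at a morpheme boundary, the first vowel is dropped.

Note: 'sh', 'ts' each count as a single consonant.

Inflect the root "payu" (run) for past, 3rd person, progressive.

Attach tense past po- → popayu.
Attach aspect progressive uf- → ufpopayu.
Attach person 3rd person o- → oufpopayu.
Apply vowel deletion: oufpopayu → ufpopayu.

ufpopayu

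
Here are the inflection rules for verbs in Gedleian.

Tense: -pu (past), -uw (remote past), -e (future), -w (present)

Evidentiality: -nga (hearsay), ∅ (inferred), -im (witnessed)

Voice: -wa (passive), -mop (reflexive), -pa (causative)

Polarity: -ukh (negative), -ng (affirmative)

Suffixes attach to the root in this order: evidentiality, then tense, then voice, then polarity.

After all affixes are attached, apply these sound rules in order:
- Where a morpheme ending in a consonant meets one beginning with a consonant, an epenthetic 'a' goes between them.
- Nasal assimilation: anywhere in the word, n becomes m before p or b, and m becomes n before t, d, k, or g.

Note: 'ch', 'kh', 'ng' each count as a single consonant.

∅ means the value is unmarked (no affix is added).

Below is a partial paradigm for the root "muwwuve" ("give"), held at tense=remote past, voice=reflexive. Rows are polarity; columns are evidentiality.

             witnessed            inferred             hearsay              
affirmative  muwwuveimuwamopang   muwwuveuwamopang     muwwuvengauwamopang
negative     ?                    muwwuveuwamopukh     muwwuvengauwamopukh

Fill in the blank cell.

Attach evidentiality witnessed -im → muwwuveim.
Attach tense remote past -uw → muwwuveimuw.
Attach voice reflexive -mop → muwwuveimuwmop.
Attach polarity negative -ukh → muwwuveimuwmopukh.
Apply epenthesis: muwwuveimuwmopukh → muwwuveimuwamopukh.
Nasal assimilation: no change.

muwwuveimuwamopukh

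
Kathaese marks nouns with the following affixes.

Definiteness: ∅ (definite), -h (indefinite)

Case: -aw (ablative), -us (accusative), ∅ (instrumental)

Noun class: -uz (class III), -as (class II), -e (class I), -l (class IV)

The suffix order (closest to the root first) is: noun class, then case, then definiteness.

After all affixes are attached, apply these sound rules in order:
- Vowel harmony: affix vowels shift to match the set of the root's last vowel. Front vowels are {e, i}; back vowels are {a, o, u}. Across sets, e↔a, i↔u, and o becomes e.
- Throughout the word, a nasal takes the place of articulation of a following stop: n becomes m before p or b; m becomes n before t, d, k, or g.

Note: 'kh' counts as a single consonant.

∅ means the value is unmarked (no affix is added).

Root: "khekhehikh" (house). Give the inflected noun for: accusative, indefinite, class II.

khekhehikhesish

Attach noun class class II -as → khekhehikhas.
Attach case accusative -us → khekhehikhasus.
Attach definiteness indefinite -h → khekhehikhasush.
Apply vowel harmony: khekhehikhasush → khekhehikhesish.
Nasal assimilation: no change.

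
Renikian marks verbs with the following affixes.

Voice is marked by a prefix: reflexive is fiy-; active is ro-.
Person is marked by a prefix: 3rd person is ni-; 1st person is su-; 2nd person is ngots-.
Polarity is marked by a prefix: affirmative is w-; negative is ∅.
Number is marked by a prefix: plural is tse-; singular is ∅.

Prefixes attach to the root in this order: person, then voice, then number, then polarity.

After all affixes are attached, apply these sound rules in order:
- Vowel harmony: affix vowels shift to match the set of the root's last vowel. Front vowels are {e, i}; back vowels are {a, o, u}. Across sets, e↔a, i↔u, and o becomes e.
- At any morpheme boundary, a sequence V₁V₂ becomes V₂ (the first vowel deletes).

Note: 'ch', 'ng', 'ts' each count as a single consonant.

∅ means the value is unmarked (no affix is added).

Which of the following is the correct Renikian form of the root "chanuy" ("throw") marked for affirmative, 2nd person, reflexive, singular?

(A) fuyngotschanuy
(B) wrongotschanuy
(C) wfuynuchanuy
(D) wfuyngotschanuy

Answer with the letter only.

Attach person 2nd person ngots- → ngotschanuy.
Attach voice reflexive fiy- → fiyngotschanuy.
number = singular: zero marking, form stays fiyngotschanuy.
Attach polarity affirmative w- → wfiyngotschanuy.
Apply vowel harmony: wfiyngotschanuy → wfuyngotschanuy.
Vowel deletion: no change.
So the correct form is wfuyngotschanuy, option (D).
(A) fuyngotschanuy is wrong: it uses negative instead of affirmative for polarity.
(C) wfuynuchanuy is wrong: it uses 3rd person instead of 2nd person for person.
(B) wrongotschanuy is wrong: it uses active instead of reflexive for voice.

D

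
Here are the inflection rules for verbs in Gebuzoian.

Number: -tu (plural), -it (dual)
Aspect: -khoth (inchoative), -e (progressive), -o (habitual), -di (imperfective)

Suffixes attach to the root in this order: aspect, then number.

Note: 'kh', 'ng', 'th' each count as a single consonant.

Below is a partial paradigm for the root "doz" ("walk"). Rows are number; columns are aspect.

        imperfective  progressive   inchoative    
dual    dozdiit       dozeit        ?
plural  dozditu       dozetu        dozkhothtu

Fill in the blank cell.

dozkhothit

Attach aspect inchoative -khoth → dozkhoth.
Attach number dual -it → dozkhothit.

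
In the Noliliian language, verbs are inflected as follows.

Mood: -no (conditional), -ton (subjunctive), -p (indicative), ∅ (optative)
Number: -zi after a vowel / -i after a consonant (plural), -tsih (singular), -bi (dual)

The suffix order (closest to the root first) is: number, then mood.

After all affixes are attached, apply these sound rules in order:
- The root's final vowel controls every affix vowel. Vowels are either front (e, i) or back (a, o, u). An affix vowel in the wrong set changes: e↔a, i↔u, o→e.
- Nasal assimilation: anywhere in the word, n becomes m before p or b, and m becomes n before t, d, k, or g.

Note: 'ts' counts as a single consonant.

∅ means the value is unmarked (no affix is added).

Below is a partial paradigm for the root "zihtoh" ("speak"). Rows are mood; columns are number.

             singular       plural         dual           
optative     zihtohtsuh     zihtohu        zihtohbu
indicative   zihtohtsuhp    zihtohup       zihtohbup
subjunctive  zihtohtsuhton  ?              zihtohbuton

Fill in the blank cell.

Attach number plural -i (after consonant 'h') → zihtohi.
Attach mood subjunctive -ton → zihtohiton.
Apply vowel harmony: zihtohiton → zihtohuton.
Nasal assimilation: no change.

zihtohuton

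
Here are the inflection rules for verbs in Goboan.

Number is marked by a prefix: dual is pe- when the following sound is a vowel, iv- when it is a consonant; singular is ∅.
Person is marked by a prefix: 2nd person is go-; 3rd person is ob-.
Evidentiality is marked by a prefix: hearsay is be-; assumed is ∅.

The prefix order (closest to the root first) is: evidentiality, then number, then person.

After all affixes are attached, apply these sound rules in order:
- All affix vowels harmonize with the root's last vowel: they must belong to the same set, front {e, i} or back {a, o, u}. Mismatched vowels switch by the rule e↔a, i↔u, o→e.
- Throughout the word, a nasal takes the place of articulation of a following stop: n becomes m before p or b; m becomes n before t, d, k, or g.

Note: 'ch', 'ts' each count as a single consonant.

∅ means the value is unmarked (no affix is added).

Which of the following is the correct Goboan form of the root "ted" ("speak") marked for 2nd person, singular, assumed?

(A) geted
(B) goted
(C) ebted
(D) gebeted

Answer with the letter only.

evidentiality = assumed: zero marking, form stays ted.
number = singular: zero marking, form stays ted.
Attach person 2nd person go- → goted.
Apply vowel harmony: goted → geted.
Nasal assimilation: no change.
So the correct form is geted, option (A).
(C) ebted is wrong: it uses 3rd person instead of 2nd person for person.
(D) gebeted is wrong: it uses hearsay instead of assumed for evidentiality.
(B) goted is wrong: it fails to apply the sound rule(s).

A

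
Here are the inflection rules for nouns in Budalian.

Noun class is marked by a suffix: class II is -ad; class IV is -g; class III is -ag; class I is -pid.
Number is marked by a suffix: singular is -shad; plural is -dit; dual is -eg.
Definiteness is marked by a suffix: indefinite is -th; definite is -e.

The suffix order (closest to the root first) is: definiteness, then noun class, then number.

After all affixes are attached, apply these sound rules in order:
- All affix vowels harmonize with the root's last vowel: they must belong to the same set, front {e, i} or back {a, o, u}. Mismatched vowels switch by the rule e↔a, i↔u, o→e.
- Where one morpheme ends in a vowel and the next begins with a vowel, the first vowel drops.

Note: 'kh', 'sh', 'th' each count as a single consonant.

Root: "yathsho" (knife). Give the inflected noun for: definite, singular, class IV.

Attach definiteness definite -e → yathshoe.
Attach noun class class IV -g → yathshoeg.
Attach number singular -shad → yathshoegshad.
Apply vowel harmony: yathshoegshad → yathshoagshad.
Apply vowel deletion: yathshoagshad → yathshagshad.

yathshagshad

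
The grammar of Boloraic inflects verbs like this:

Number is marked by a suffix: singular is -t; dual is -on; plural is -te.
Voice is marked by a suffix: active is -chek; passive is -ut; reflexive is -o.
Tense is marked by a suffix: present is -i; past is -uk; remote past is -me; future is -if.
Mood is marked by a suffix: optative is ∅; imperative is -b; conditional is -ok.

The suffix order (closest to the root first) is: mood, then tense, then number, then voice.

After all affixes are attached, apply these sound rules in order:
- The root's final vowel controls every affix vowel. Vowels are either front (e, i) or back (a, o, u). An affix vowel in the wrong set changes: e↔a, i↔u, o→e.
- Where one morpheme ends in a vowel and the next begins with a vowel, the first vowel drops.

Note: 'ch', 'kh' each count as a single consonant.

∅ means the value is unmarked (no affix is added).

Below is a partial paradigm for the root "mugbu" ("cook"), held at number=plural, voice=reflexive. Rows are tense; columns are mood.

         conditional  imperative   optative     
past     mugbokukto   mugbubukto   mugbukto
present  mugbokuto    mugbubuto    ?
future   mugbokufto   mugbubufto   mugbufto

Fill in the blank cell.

mugbuto

mood = optative: zero marking, form stays mugbu.
Attach tense present -i → mugbui.
Attach number plural -te → mugbuite.
Attach voice reflexive -o → mugbuiteo.
Apply vowel harmony: mugbuiteo → mugbuutao.
Apply vowel deletion: mugbuutao → mugbuto.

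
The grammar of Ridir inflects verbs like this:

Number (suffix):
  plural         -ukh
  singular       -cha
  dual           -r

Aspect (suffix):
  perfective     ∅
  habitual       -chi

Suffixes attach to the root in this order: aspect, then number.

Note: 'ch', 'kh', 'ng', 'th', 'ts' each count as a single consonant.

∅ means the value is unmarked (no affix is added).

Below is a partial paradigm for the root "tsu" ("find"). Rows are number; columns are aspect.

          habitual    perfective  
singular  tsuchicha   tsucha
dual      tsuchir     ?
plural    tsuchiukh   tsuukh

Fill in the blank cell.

tsur

aspect = perfective: zero marking, form stays tsu.
Attach number dual -r → tsur.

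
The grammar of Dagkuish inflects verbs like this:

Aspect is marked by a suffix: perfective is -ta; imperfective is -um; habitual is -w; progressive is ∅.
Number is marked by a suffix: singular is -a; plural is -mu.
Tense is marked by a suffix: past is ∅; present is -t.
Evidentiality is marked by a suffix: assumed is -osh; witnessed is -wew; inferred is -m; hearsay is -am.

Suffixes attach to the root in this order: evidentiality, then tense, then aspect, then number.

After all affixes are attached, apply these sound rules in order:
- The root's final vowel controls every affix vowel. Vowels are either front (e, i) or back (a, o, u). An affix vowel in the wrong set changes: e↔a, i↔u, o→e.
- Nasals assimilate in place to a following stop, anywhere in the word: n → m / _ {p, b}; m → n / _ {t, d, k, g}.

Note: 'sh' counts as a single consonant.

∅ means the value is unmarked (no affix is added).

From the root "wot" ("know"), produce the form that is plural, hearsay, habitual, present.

Attach evidentiality hearsay -am → wotam.
Attach tense present -t → wotamt.
Attach aspect habitual -w → wotamtw.
Attach number plural -mu → wotamtwmu.
Vowel harmony: no change.
Apply nasal assimilation: wotamtwmu → wotantwmu.

wotantwmu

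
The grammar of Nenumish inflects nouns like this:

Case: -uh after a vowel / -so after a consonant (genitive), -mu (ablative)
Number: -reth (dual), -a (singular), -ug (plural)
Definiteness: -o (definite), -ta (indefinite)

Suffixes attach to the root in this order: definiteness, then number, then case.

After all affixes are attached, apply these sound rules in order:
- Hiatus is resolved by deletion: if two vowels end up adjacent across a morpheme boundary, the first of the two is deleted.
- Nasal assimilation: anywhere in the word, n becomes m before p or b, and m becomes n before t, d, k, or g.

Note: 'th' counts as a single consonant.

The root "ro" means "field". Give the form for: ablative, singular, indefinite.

Attach definiteness indefinite -ta → rota.
Attach number singular -a → rotaa.
Attach case ablative -mu → rotaamu.
Apply vowel deletion: rotaamu → rotamu.
Nasal assimilation: no change.

rotamu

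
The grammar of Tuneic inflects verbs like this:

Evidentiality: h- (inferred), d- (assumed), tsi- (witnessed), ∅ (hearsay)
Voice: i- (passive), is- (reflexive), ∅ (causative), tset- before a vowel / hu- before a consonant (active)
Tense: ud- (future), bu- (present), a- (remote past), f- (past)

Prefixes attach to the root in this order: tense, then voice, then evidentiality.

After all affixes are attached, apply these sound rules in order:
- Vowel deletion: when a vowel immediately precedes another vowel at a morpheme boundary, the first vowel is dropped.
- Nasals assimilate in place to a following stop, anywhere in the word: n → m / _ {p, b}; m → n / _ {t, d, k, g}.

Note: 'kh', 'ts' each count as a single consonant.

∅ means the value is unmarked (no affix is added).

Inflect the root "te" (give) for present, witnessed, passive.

Attach tense present bu- → bute.
Attach voice passive i- → ibute.
Attach evidentiality witnessed tsi- → tsiibute.
Apply vowel deletion: tsiibute → tsibute.
Nasal assimilation: no change.

tsibute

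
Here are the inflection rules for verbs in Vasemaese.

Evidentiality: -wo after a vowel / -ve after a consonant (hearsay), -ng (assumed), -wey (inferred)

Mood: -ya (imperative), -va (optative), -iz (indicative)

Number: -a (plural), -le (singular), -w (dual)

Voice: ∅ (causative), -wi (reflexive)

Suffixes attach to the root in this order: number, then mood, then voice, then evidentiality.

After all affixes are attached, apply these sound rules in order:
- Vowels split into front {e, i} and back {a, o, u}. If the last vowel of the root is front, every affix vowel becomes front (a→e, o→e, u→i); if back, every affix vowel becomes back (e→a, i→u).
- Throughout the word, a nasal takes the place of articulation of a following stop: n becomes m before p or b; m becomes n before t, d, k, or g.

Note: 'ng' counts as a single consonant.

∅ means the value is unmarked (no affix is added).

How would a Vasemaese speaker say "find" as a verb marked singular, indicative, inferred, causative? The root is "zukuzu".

Attach number singular -le → zukuzule.
Attach mood indicative -iz → zukuzuleiz.
voice = causative: zero marking, form stays zukuzuleiz.
Attach evidentiality inferred -wey → zukuzuleizwey.
Apply vowel harmony: zukuzuleizwey → zukuzulauzway.
Nasal assimilation: no change.

zukuzulauzway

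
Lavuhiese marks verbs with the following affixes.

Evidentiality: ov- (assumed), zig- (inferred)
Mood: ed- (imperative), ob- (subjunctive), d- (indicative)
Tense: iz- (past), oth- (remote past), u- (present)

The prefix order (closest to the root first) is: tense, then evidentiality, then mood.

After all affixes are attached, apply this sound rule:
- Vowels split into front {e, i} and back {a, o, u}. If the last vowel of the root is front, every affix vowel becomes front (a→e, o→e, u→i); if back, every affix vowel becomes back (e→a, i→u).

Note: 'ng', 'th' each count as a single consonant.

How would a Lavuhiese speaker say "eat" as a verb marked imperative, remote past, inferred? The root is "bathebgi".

Attach tense remote past oth- → othbathebgi.
Attach evidentiality inferred zig- → zigothbathebgi.
Attach mood imperative ed- → edzigothbathebgi.
Apply vowel harmony: edzigothbathebgi → edzigethbathebgi.

edzigethbathebgi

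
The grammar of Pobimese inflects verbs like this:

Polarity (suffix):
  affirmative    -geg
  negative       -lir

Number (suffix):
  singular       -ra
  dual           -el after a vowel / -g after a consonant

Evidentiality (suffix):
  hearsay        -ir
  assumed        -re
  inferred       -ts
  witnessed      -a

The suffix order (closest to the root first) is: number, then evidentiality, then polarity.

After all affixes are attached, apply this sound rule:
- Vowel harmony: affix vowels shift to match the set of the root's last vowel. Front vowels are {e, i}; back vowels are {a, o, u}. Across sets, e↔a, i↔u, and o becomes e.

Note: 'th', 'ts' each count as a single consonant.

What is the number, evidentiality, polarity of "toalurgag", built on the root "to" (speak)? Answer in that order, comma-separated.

dual, hearsay, affirmative

Segment: to-el-ir-geg.
number: -el/g → dual.
evidentiality: -ir → hearsay.
polarity: -geg → affirmative.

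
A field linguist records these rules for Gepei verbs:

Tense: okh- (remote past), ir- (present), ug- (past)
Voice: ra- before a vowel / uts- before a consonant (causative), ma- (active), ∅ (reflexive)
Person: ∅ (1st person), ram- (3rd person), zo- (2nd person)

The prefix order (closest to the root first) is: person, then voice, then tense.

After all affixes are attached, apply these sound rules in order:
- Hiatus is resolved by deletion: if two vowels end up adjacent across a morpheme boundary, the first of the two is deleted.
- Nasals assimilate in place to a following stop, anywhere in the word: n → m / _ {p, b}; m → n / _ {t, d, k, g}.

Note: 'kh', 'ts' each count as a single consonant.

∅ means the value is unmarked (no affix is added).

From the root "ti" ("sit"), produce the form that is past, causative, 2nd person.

Attach person 2nd person zo- → zoti.
Attach voice causative uts- (before consonant 'z') → utszoti.
Attach tense past ug- → ugutszoti.
Vowel deletion: no change.
Nasal assimilation: no change.

ugutszoti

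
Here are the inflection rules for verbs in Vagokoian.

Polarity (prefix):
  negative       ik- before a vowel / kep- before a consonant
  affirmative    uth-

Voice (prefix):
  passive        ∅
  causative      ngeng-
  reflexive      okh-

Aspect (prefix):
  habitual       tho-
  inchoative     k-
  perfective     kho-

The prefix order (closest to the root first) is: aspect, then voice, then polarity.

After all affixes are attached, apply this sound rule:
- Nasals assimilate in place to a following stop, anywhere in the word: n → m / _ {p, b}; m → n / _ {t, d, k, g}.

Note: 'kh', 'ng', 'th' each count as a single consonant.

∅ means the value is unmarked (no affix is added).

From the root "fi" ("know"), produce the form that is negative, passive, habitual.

kepthofi

Attach aspect habitual tho- → thofi.
voice = passive: zero marking, form stays thofi.
Attach polarity negative kep- (before consonant 'th') → kepthofi.
Nasal assimilation: no change.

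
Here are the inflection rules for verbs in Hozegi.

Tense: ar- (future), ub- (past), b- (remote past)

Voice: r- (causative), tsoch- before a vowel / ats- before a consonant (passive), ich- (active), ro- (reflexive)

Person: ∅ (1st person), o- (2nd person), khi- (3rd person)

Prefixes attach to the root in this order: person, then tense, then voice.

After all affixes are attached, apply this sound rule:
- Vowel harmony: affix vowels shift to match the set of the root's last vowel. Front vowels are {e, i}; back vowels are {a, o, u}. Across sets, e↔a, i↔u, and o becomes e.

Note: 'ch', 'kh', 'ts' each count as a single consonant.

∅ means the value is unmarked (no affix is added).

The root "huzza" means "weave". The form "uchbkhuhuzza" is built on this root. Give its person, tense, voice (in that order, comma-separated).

Segment: ich-b-khi-huzza.
person: khi- → 3rd person.
tense: b- → remote past.
voice: ich- → active.

3rd person, remote past, active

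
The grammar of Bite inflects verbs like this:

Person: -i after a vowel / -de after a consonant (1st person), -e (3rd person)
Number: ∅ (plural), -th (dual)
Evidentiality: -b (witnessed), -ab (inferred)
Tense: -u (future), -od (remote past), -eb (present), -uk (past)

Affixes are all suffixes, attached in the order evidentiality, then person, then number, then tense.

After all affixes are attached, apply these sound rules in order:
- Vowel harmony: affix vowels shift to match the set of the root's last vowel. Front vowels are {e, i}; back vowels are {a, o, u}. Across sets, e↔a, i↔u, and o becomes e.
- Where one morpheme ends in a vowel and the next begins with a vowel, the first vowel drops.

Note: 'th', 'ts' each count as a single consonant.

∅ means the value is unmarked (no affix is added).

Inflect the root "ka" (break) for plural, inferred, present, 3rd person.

kabab

Attach evidentiality inferred -ab → kaab.
Attach person 3rd person -e → kaabe.
number = plural: zero marking, form stays kaabe.
Attach tense present -eb → kaabeeb.
Apply vowel harmony: kaabeeb → kaabaab.
Apply vowel deletion: kaabaab → kabab.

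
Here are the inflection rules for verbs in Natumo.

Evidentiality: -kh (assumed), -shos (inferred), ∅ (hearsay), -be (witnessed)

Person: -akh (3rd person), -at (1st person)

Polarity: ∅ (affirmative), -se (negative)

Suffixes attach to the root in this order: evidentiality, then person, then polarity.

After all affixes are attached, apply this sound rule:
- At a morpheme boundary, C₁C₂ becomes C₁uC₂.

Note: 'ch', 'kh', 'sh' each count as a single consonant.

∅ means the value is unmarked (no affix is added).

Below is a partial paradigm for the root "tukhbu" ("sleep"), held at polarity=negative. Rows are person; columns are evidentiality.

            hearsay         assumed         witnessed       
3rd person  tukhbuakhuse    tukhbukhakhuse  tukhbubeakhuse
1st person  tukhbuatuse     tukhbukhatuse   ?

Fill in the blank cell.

tukhbubeatuse

Attach evidentiality witnessed -be → tukhbube.
Attach person 1st person -at → tukhbubeat.
Attach polarity negative -se → tukhbubeatse.
Apply epenthesis: tukhbubeatse → tukhbubeatuse.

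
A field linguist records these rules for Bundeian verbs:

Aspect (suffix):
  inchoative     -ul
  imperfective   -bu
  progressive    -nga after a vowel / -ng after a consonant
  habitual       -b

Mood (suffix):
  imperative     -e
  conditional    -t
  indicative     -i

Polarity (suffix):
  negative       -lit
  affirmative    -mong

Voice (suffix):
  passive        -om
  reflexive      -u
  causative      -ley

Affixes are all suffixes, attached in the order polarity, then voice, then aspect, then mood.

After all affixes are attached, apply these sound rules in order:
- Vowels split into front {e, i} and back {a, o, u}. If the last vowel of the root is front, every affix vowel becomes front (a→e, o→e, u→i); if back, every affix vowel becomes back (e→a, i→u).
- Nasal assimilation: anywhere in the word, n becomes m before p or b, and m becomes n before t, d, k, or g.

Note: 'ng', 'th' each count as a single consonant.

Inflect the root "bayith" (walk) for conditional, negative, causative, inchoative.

bayithlitleyilt

Attach polarity negative -lit → bayithlit.
Attach voice causative -ley → bayithlitley.
Attach aspect inchoative -ul → bayithlitleyul.
Attach mood conditional -t → bayithlitleyult.
Apply vowel harmony: bayithlitleyult → bayithlitleyilt.
Nasal assimilation: no change.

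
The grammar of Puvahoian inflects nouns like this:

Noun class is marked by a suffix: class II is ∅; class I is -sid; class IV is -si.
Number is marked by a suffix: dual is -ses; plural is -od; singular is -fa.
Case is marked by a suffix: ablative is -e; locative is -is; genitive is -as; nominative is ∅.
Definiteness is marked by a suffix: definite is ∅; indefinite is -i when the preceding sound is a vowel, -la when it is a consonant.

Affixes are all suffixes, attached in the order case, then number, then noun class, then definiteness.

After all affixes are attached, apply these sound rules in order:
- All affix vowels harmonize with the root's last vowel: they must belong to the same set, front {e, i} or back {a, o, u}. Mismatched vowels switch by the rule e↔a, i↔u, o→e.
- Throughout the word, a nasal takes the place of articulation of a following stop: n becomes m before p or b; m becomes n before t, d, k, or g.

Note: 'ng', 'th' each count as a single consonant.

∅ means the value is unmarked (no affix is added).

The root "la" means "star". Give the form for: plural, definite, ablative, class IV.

Attach case ablative -e → lae.
Attach number plural -od → laeod.
Attach noun class class IV -si → laeodsi.
definiteness = definite: zero marking, form stays laeodsi.
Apply vowel harmony: laeodsi → laaodsu.
Nasal assimilation: no change.

laaodsu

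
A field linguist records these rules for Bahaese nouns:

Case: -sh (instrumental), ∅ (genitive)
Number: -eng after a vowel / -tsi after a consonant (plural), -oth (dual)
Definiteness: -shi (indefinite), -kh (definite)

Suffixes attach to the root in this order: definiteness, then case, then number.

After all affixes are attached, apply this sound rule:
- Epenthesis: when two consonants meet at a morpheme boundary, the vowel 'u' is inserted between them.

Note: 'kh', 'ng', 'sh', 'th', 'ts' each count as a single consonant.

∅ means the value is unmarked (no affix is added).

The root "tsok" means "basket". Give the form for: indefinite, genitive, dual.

tsokushioth

Attach definiteness indefinite -shi → tsokshi.
case = genitive: zero marking, form stays tsokshi.
Attach number dual -oth → tsokshioth.
Apply epenthesis: tsokshioth → tsokushioth.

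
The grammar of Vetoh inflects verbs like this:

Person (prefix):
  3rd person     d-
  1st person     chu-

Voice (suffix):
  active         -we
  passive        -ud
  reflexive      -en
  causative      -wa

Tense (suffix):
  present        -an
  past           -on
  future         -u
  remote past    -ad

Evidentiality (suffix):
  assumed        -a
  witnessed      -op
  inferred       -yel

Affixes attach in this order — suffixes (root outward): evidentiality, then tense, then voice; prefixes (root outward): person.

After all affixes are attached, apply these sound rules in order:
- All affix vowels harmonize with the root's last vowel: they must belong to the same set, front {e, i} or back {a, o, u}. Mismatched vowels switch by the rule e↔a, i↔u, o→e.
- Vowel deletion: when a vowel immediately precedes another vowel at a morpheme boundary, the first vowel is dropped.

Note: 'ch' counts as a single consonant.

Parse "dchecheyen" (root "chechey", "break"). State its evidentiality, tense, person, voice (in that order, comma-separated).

assumed, future, 3rd person, reflexive

Segment: d-chechey-a-u-en.
evidentiality: -a → assumed.
tense: -u → future.
person: d- → 3rd person.
voice: -en → reflexive.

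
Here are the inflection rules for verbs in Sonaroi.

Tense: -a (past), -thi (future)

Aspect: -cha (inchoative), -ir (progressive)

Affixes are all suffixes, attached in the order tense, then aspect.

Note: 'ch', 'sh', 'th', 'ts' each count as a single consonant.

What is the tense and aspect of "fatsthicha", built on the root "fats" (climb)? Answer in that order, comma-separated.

future, inchoative

Segment: fats-thi-cha.
tense: -thi → future.
aspect: -cha → inchoative.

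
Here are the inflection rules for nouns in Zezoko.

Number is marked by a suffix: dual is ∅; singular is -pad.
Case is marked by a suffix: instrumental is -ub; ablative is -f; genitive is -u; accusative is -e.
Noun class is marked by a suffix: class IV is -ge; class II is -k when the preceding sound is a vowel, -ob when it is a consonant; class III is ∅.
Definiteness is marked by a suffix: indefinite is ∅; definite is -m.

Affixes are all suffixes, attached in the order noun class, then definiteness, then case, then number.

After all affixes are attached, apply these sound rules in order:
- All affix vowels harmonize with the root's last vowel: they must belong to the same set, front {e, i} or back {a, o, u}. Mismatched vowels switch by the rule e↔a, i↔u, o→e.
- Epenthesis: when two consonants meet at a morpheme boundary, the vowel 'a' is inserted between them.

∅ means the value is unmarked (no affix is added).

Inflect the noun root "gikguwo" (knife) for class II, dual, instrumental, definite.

Attach noun class class II -k (after vowel 'o') → gikguwok.
Attach definiteness definite -m → gikguwokm.
Attach case instrumental -ub → gikguwokmub.
number = dual: zero marking, form stays gikguwokmub.
Vowel harmony: no change.
Apply epenthesis: gikguwokmub → gikguwokamub.

gikguwokamub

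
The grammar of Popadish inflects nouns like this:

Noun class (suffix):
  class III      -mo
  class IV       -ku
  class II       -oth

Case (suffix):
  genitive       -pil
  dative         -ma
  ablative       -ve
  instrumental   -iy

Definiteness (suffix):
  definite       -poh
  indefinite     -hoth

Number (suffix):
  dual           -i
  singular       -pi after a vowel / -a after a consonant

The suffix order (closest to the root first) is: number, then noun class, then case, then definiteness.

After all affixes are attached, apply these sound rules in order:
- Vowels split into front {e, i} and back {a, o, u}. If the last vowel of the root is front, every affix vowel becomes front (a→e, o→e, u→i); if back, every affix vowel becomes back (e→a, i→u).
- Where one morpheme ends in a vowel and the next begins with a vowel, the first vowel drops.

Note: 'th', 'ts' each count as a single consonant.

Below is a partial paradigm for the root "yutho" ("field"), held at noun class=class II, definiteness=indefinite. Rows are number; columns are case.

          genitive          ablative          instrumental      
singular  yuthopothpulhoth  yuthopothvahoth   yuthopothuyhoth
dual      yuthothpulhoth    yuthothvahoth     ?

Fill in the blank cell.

Attach number dual -i → yuthoi.
Attach noun class class II -oth → yuthoioth.
Attach case instrumental -iy → yuthoiothiy.
Attach definiteness indefinite -hoth → yuthoiothiyhoth.
Apply vowel harmony: yuthoiothiyhoth → yuthouothuyhoth.
Apply vowel deletion: yuthouothuyhoth → yuthothuyhoth.

yuthothuyhoth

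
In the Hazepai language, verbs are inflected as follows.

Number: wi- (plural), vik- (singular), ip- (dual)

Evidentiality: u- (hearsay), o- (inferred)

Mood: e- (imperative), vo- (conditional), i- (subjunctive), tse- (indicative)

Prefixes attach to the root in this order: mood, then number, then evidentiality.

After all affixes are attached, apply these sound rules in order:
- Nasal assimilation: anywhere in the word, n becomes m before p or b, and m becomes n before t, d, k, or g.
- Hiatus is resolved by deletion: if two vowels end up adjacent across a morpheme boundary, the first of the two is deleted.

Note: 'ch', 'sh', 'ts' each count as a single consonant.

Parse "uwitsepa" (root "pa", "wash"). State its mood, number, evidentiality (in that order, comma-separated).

indicative, plural, hearsay

Segment: u-wi-tse-pa.
mood: tse- → indicative.
number: wi- → plural.
evidentiality: u- → hearsay.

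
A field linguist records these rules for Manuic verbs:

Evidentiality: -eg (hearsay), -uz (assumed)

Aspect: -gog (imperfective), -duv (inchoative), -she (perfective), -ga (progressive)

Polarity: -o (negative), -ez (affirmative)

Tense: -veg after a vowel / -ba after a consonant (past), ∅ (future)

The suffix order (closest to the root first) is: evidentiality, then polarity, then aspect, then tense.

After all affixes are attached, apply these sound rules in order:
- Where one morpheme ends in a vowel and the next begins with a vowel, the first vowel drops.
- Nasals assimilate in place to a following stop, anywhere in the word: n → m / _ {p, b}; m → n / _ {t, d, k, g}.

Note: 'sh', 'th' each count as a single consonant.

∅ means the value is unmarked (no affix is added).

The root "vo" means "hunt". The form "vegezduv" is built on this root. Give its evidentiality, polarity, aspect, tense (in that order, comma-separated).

Segment: vo-eg-ez-duv.
evidentiality: -eg → hearsay.
polarity: -ez → affirmative.
aspect: -duv → inchoative.
tense: ∅ → future.

hearsay, affirmative, inchoative, future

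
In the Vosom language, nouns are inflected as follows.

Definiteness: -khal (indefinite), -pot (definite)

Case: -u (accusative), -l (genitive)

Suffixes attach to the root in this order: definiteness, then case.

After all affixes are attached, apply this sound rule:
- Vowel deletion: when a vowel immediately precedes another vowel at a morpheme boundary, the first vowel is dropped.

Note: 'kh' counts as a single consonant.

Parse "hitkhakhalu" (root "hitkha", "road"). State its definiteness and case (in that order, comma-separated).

Segment: hitkha-khal-u.
definiteness: -khal → indefinite.
case: -u → accusative.

indefinite, accusative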